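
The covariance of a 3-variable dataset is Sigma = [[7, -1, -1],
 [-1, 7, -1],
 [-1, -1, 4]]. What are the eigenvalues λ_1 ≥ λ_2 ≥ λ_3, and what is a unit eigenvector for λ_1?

Step 1 — characteristic polynomial p(λ) = det(λI - Sigma) = λ³ - tr·λ² + c_1·λ - det, where tr = trace, c_1 = sum of the principal 2×2 minors, det = det(Sigma):
  tr = 7 + 7 + 4 = 18,
  c_1 = (7·7 - (-1)²) + (7·4 - (-1)²) + (7·4 - (-1)²) = 48 + 27 + 27 = 102,
  det = 7·(7·4 - (-1)²) - (-1)·((-1)·4 - (-1)·(-1)) + (-1)·((-1)·(-1) - 7·(-1)) = 7·(27) - (-1)·(-5) + (-1)·(8) = 176.
  So p(λ) = λ³ - 18λ² + 102λ - 176.
Step 2 — look for an integer root (rational root theorem: any rational root is an integer divisor of 176). Testing λ = 8:
  p(8) = 512 - 1152 + 816 - 176 = 0  ✓
  Dividing out (λ - 8): p(λ) = (λ - 8)(λ² - 10λ + 22).
Step 3 — remaining eigenvalues from the quadratic λ² - 10λ + 22 = 0:
  Δ = 10² - 4·22 = 100 - 88 = 12,  λ = (10 ± √12)/2 = (10 ± 3.4641)/2 ≈ 6.7321 or 3.2679.
  Sorted: λ_1 = 8,  λ_2 = 6.7321,  λ_3 = 3.2679  (check: sum = 18 = tr ✓).

Step 4 — unit eigenvector for λ_1 = 8: v spans the null space of (Sigma - λ_1 I), whose rows are
  r_1 = (-1, -1, -1),  r_2 = (-1, -1, -1),  r_3 = (-1, -1, -4).
  v is orthogonal to every row, so take v ∝ r_1 × r_3 = ((-1)·(-4) - (-1)·(-1), (-1)·(-1) - (-1)·(-4), (-1)·(-1) - (-1)·(-1)) = (3, -3, 0).
  Rescale (divide by 3): u = (1, -1, 0).
  ||u|| = √((1)² + (-1)² + (0)²) = √(2) ≈ 1.4142,  v_1 = u/||u|| ≈ (0.7071, -0.7071, 0) (||v_1|| = 1).

λ_1 = 8,  λ_2 = 6.7321,  λ_3 = 3.2679;  v_1 ≈ (0.7071, -0.7071, 0)


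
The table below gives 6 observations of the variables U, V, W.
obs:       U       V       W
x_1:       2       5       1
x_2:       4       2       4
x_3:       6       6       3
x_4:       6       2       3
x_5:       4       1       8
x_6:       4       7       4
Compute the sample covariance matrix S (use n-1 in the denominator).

Step 1 — column means:
  mean(U) = (2 + 4 + 6 + 6 + 4 + 4) / 6 = 26/6 = 4.3333
  mean(V) = (5 + 2 + 6 + 2 + 1 + 7) / 6 = 23/6 = 3.8333
  mean(W) = (1 + 4 + 3 + 3 + 8 + 4) / 6 = 23/6 = 3.8333

Step 2 — sample covariance S[i,j] = (1/(n-1)) · Σ_k (x_{k,i} - mean_i) · (x_{k,j} - mean_j), with n-1 = 5.
  S[U,U] = ((-2.3333)·(-2.3333) + (-0.3333)·(-0.3333) + (1.6667)·(1.6667) + (1.6667)·(1.6667) + (-0.3333)·(-0.3333) + (-0.3333)·(-0.3333)) / 5 = 11.3333/5 = 2.2667
  S[U,V] = ((-2.3333)·(1.1667) + (-0.3333)·(-1.8333) + (1.6667)·(2.1667) + (1.6667)·(-1.8333) + (-0.3333)·(-2.8333) + (-0.3333)·(3.1667)) / 5 = -1.6667/5 = -0.3333
  S[U,W] = ((-2.3333)·(-2.8333) + (-0.3333)·(0.1667) + (1.6667)·(-0.8333) + (1.6667)·(-0.8333) + (-0.3333)·(4.1667) + (-0.3333)·(0.1667)) / 5 = 2.3333/5 = 0.4667
  S[V,V] = ((1.1667)·(1.1667) + (-1.8333)·(-1.8333) + (2.1667)·(2.1667) + (-1.8333)·(-1.8333) + (-2.8333)·(-2.8333) + (3.1667)·(3.1667)) / 5 = 30.8333/5 = 6.1667
  S[V,W] = ((1.1667)·(-2.8333) + (-1.8333)·(0.1667) + (2.1667)·(-0.8333) + (-1.8333)·(-0.8333) + (-2.8333)·(4.1667) + (3.1667)·(0.1667)) / 5 = -15.1667/5 = -3.0333
  S[W,W] = ((-2.8333)·(-2.8333) + (0.1667)·(0.1667) + (-0.8333)·(-0.8333) + (-0.8333)·(-0.8333) + (4.1667)·(4.1667) + (0.1667)·(0.1667)) / 5 = 26.8333/5 = 5.3667

S is symmetric (S[j,i] = S[i,j]). Assembling:

S = [[2.2667, -0.3333, 0.4667],
 [-0.3333, 6.1667, -3.0333],
 [0.4667, -3.0333, 5.3667]]


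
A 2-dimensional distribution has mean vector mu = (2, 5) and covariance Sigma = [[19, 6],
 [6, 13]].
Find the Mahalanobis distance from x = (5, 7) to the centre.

Step 1 — centre the observation: (x - mu) = (3, 2).

Step 2 — invert Sigma. det(Sigma) = 19·13 - (6)² = 211.
  Sigma^{-1} = (1/det) · [[d, -b], [-b, a]] = [[0.0616, -0.0284],
 [-0.0284, 0.09]].

Step 3 — form the quadratic (x - mu)^T · Sigma^{-1} · (x - mu):
  Sigma^{-1} · (x - mu) = (0.128, 0.0948).
  (x - mu)^T · [Sigma^{-1} · (x - mu)] = (3)·(0.128) + (2)·(0.0948) = 0.5735.

Step 4 — take square root: d = √(0.5735) ≈ 0.7573.

d(x, mu) = √(0.5735) ≈ 0.7573


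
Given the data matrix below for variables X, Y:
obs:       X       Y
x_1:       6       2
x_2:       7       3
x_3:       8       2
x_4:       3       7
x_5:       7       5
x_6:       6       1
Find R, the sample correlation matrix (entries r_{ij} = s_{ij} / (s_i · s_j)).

Step 1 — column means:
  mean(X) = (6 + 7 + 8 + 3 + 7 + 6) / 6 = 37/6 = 6.1667
  mean(Y) = (2 + 3 + 2 + 7 + 5 + 1) / 6 = 20/6 = 3.3333

Step 2 — sample variances and covariances s[i,j] = (1/(n-1)) · Σ_k (x_{k,i} - mean_i) · (x_{k,j} - mean_j), with n-1 = 5:
  s[X,X] = ((-0.1667)·(-0.1667) + (0.8333)·(0.8333) + (1.8333)·(1.8333) + (-3.1667)·(-3.1667) + (0.8333)·(0.8333) + (-0.1667)·(-0.1667)) / 5 = 14.8333/5 = 2.9667
  s[X,Y] = ((-0.1667)·(-1.3333) + (0.8333)·(-0.3333) + (1.8333)·(-1.3333) + (-3.1667)·(3.6667) + (0.8333)·(1.6667) + (-0.1667)·(-2.3333)) / 5 = -12.3333/5 = -2.4667
  s[Y,Y] = ((-1.3333)·(-1.3333) + (-0.3333)·(-0.3333) + (-1.3333)·(-1.3333) + (3.6667)·(3.6667) + (1.6667)·(1.6667) + (-2.3333)·(-2.3333)) / 5 = 25.3333/5 = 5.0667
  Sample standard deviations s_i = √(s[i,i]):
  s(X) = √(2.9667) = 1.7224
  s(Y) = √(5.0667) = 2.2509

Step 3 — r_{ij} = s_{ij} / (s_i · s_j):
  r[X,X] = 1 (diagonal).
  r[X,Y] = -2.4667 / (1.7224 · 2.2509) = -2.4667 / 3.877 = -0.6362
  r[Y,Y] = 1 (diagonal).

R is symmetric with unit diagonal. Assembling:

R = [[1, -0.6362],
 [-0.6362, 1]]


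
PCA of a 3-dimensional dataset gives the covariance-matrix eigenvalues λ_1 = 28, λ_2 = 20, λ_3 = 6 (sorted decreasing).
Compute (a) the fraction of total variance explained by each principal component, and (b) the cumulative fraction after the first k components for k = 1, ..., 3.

Step 1 — total variance = trace(Sigma) = Σ λ_i = 28 + 20 + 6 = 54.

Step 2 — fraction explained by component i = λ_i / Σ λ:
  PC1: 28/54 = 0.5185
  PC2: 20/54 = 0.3704
  PC3: 6/54 = 0.1111

Step 3 — cumulative fraction after k components = (λ_1 + ... + λ_k) / Σ λ:
  k = 1: 28/54 = 0.5185
  k = 2: (28 + 20)/54 = 48/54 = 0.8889
  k = 3: (28 + 20 + 6)/54 = 54/54 = 1

Summary (fraction, with percent):

explained: PC1 0.5185 (51.85%), PC2 0.3704 (37.04%), PC3 0.1111 (11.11%);  cumulative: 0.5185, 0.8889, 1


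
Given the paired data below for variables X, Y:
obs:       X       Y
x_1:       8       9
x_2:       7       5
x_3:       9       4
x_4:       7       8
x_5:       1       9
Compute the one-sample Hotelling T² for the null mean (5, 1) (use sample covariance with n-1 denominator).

Step 1 — sample mean vector:
  mean(X) = (8 + 7 + 9 + 7 + 1) / 5 = 32/5 = 6.4
  mean(Y) = (9 + 5 + 4 + 8 + 9) / 5 = 35/5 = 7
  x̄ = (6.4, 7),  deviation x̄ - mu_0 = (6.4, 7) - (5, 1) = (1.4, 6).

Step 2 — sample covariance matrix, S[i,j] = (1/(n-1)) · Σ_k (x_{k,i} - mean_i) · (x_{k,j} - mean_j), divisor n-1 = 4:
  S[X,X] = ((1.6)·(1.6) + (0.6)·(0.6) + (2.6)·(2.6) + (0.6)·(0.6) + (-5.4)·(-5.4)) / 4 = 39.2/4 = 9.8
  S[X,Y] = ((1.6)·(2) + (0.6)·(-2) + (2.6)·(-3) + (0.6)·(1) + (-5.4)·(2)) / 4 = -16/4 = -4
  S[Y,Y] = ((2)·(2) + (-2)·(-2) + (-3)·(-3) + (1)·(1) + (2)·(2)) / 4 = 22/4 = 5.5
  S = [[9.8, -4],
 [-4, 5.5]].

Step 3 — invert S. det(S) = 9.8·5.5 - (-4)² = 37.9.
  S^{-1} = (1/det) · [[d, -b], [-b, a]] = [[0.1451, 0.1055],
 [0.1055, 0.2586]].

Step 4 — quadratic form (x̄ - mu_0)^T · S^{-1} · (x̄ - mu_0):
  S^{-1} · (x̄ - mu_0) = (0.8364, 1.6992),
  (x̄ - mu_0)^T · [...] = (1.4)·(0.8364) + (6)·(1.6992) = 11.3662.

Step 5 — scale by n: T² = 5 · 11.3662 = 56.8311.

T² ≈ 56.8311


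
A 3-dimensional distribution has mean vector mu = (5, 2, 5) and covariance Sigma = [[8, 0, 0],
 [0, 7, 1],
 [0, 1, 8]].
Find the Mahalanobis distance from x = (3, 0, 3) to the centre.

Step 1 — centre the observation: (x - mu) = (-2, -2, -2).

Step 2 — invert Sigma (cofactor / det for 3×3, or solve directly):
  Sigma^{-1} = [[0.125, 0, 0],
 [0, 0.1455, -0.0182],
 [0, -0.0182, 0.1273]].

Step 3 — form the quadratic (x - mu)^T · Sigma^{-1} · (x - mu):
  Sigma^{-1} · (x - mu) = (-0.25, -0.2545, -0.2182).
  (x - mu)^T · [Sigma^{-1} · (x - mu)] = (-2)·(-0.25) + (-2)·(-0.2545) + (-2)·(-0.2182) = 1.4455.

Step 4 — take square root: d = √(1.4455) ≈ 1.2023.

d(x, mu) = √(1.4455) ≈ 1.2023


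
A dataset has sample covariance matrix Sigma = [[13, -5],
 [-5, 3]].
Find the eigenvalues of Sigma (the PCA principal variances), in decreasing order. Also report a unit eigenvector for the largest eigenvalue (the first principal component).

Step 1 — characteristic polynomial of 2×2 Sigma:
  det(Sigma - λI) = λ² - trace · λ + det = 0.
  trace = 13 + 3 = 16, det = 13·3 - (-5)² = 14.
Step 2 — discriminant:
  Δ = trace² - 4·det = 256 - 56 = 200.
Step 3 — eigenvalues:
  λ = (trace ± √Δ)/2 = (16 ± 14.1421)/2,
  λ_1 = 15.0711,  λ_2 = 0.9289.

Step 4 — unit eigenvector for λ_1: solve (Sigma - λ_1 I)v = 0. First row:
  (13 - 15.0711)·v_x + (-5)·v_y = 0, i.e. (-2.0711)·v_x + (-5)·v_y = 0,
  so v ∝ (b, λ_1 - a) = (-5, 2.0711); multiply by -1 so the first entry is positive: u = (5, -2.0711).
  ||u|| = √((5)² + (-2.0711)²) = √(29.2893) ≈ 5.412,
  v_1 = u/||u|| ≈ (0.9239, -0.3827) (||v_1|| = 1).

λ_1 = 15.0711,  λ_2 = 0.9289;  v_1 ≈ (0.9239, -0.3827)


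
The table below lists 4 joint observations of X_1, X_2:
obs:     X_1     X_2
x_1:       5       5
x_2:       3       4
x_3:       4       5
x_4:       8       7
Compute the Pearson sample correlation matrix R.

Step 1 — column means:
  mean(X_1) = (5 + 3 + 4 + 8) / 4 = 20/4 = 5
  mean(X_2) = (5 + 4 + 5 + 7) / 4 = 21/4 = 5.25

Step 2 — sample variances and covariances s[i,j] = (1/(n-1)) · Σ_k (x_{k,i} - mean_i) · (x_{k,j} - mean_j), with n-1 = 3:
  s[X_1,X_1] = ((0)·(0) + (-2)·(-2) + (-1)·(-1) + (3)·(3)) / 3 = 14/3 = 4.6667
  s[X_1,X_2] = ((0)·(-0.25) + (-2)·(-1.25) + (-1)·(-0.25) + (3)·(1.75)) / 3 = 8/3 = 2.6667
  s[X_2,X_2] = ((-0.25)·(-0.25) + (-1.25)·(-1.25) + (-0.25)·(-0.25) + (1.75)·(1.75)) / 3 = 4.75/3 = 1.5833
  Sample standard deviations s_i = √(s[i,i]):
  s(X_1) = √(4.6667) = 2.1602
  s(X_2) = √(1.5833) = 1.2583

Step 3 — r_{ij} = s_{ij} / (s_i · s_j):
  r[X_1,X_1] = 1 (diagonal).
  r[X_1,X_2] = 2.6667 / (2.1602 · 1.2583) = 2.6667 / 2.7183 = 0.981
  r[X_2,X_2] = 1 (diagonal).

R is symmetric with unit diagonal. Assembling:

R = [[1, 0.981],
 [0.981, 1]]


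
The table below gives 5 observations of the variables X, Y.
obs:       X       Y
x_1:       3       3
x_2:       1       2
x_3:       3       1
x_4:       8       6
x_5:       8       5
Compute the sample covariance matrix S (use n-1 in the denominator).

Step 1 — column means:
  mean(X) = (3 + 1 + 3 + 8 + 8) / 5 = 23/5 = 4.6
  mean(Y) = (3 + 2 + 1 + 6 + 5) / 5 = 17/5 = 3.4

Step 2 — sample covariance S[i,j] = (1/(n-1)) · Σ_k (x_{k,i} - mean_i) · (x_{k,j} - mean_j), with n-1 = 4.
  S[X,X] = ((-1.6)·(-1.6) + (-3.6)·(-3.6) + (-1.6)·(-1.6) + (3.4)·(3.4) + (3.4)·(3.4)) / 4 = 41.2/4 = 10.3
  S[X,Y] = ((-1.6)·(-0.4) + (-3.6)·(-1.4) + (-1.6)·(-2.4) + (3.4)·(2.6) + (3.4)·(1.6)) / 4 = 23.8/4 = 5.95
  S[Y,Y] = ((-0.4)·(-0.4) + (-1.4)·(-1.4) + (-2.4)·(-2.4) + (2.6)·(2.6) + (1.6)·(1.6)) / 4 = 17.2/4 = 4.3

S is symmetric (S[j,i] = S[i,j]). Assembling:

S = [[10.3, 5.95],
 [5.95, 4.3]]


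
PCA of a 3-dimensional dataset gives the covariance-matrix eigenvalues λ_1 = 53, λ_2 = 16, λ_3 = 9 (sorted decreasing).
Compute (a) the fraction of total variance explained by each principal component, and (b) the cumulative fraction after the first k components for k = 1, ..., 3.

Step 1 — total variance = trace(Sigma) = Σ λ_i = 53 + 16 + 9 = 78.

Step 2 — fraction explained by component i = λ_i / Σ λ:
  PC1: 53/78 = 0.6795
  PC2: 16/78 = 0.2051
  PC3: 9/78 = 0.1154

Step 3 — cumulative fraction after k components = (λ_1 + ... + λ_k) / Σ λ:
  k = 1: 53/78 = 0.6795
  k = 2: (53 + 16)/78 = 69/78 = 0.8846
  k = 3: (53 + 16 + 9)/78 = 78/78 = 1

Summary (fraction, with percent):

explained: PC1 0.6795 (67.95%), PC2 0.2051 (20.51%), PC3 0.1154 (11.54%);  cumulative: 0.6795, 0.8846, 1


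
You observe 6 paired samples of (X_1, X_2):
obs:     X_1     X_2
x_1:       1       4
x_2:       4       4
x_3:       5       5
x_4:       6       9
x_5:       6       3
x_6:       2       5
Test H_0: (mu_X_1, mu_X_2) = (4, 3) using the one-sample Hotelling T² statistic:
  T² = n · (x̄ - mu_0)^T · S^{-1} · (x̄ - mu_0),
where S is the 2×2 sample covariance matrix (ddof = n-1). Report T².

Step 1 — sample mean vector:
  mean(X_1) = (1 + 4 + 5 + 6 + 6 + 2) / 6 = 24/6 = 4
  mean(X_2) = (4 + 4 + 5 + 9 + 3 + 5) / 6 = 30/6 = 5
  x̄ = (4, 5),  deviation x̄ - mu_0 = (4, 5) - (4, 3) = (0, 2).

Step 2 — sample covariance matrix, S[i,j] = (1/(n-1)) · Σ_k (x_{k,i} - mean_i) · (x_{k,j} - mean_j), divisor n-1 = 5:
  S[X_1,X_1] = ((-3)·(-3) + (0)·(0) + (1)·(1) + (2)·(2) + (2)·(2) + (-2)·(-2)) / 5 = 22/5 = 4.4
  S[X_1,X_2] = ((-3)·(-1) + (0)·(-1) + (1)·(0) + (2)·(4) + (2)·(-2) + (-2)·(0)) / 5 = 7/5 = 1.4
  S[X_2,X_2] = ((-1)·(-1) + (-1)·(-1) + (0)·(0) + (4)·(4) + (-2)·(-2) + (0)·(0)) / 5 = 22/5 = 4.4
  S = [[4.4, 1.4],
 [1.4, 4.4]].

Step 3 — invert S. det(S) = 4.4·4.4 - (1.4)² = 17.4.
  S^{-1} = (1/det) · [[d, -b], [-b, a]] = [[0.2529, -0.0805],
 [-0.0805, 0.2529]].

Step 4 — quadratic form (x̄ - mu_0)^T · S^{-1} · (x̄ - mu_0):
  S^{-1} · (x̄ - mu_0) = (-0.1609, 0.5057),
  (x̄ - mu_0)^T · [...] = (0)·(-0.1609) + (2)·(0.5057) = 1.0115.

Step 5 — scale by n: T² = 6 · 1.0115 = 6.069.

T² ≈ 6.069


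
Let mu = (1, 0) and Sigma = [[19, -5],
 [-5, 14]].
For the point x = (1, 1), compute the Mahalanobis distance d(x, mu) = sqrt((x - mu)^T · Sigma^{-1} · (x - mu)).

Step 1 — centre the observation: (x - mu) = (0, 1).

Step 2 — invert Sigma. det(Sigma) = 19·14 - (-5)² = 241.
  Sigma^{-1} = (1/det) · [[d, -b], [-b, a]] = [[0.0581, 0.0207],
 [0.0207, 0.0788]].

Step 3 — form the quadratic (x - mu)^T · Sigma^{-1} · (x - mu):
  Sigma^{-1} · (x - mu) = (0.0207, 0.0788).
  (x - mu)^T · [Sigma^{-1} · (x - mu)] = (0)·(0.0207) + (1)·(0.0788) = 0.0788.

Step 4 — take square root: d = √(0.0788) ≈ 0.2808.

d(x, mu) = √(0.0788) ≈ 0.2808


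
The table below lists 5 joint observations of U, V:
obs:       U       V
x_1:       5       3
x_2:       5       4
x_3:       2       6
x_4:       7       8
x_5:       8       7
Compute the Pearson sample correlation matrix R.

Step 1 — column means:
  mean(U) = (5 + 5 + 2 + 7 + 8) / 5 = 27/5 = 5.4
  mean(V) = (3 + 4 + 6 + 8 + 7) / 5 = 28/5 = 5.6

Step 2 — sample variances and covariances s[i,j] = (1/(n-1)) · Σ_k (x_{k,i} - mean_i) · (x_{k,j} - mean_j), with n-1 = 4:
  s[U,U] = ((-0.4)·(-0.4) + (-0.4)·(-0.4) + (-3.4)·(-3.4) + (1.6)·(1.6) + (2.6)·(2.6)) / 4 = 21.2/4 = 5.3
  s[U,V] = ((-0.4)·(-2.6) + (-0.4)·(-1.6) + (-3.4)·(0.4) + (1.6)·(2.4) + (2.6)·(1.4)) / 4 = 7.8/4 = 1.95
  s[V,V] = ((-2.6)·(-2.6) + (-1.6)·(-1.6) + (0.4)·(0.4) + (2.4)·(2.4) + (1.4)·(1.4)) / 4 = 17.2/4 = 4.3
  Sample standard deviations s_i = √(s[i,i]):
  s(U) = √(5.3) = 2.3022
  s(V) = √(4.3) = 2.0736

Step 3 — r_{ij} = s_{ij} / (s_i · s_j):
  r[U,U] = 1 (diagonal).
  r[U,V] = 1.95 / (2.3022 · 2.0736) = 1.95 / 4.7739 = 0.4085
  r[V,V] = 1 (diagonal).

R is symmetric with unit diagonal. Assembling:

R = [[1, 0.4085],
 [0.4085, 1]]


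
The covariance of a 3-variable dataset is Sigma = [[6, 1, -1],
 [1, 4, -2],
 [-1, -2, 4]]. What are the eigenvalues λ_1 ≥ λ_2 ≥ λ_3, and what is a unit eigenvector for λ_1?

Step 1 — characteristic polynomial p(λ) = det(λI - Sigma) = λ³ - tr·λ² + c_1·λ - det, where tr = trace, c_1 = sum of the principal 2×2 minors, det = det(Sigma):
  tr = 6 + 4 + 4 = 14,
  c_1 = (6·4 - (1)²) + (6·4 - (-1)²) + (4·4 - (-2)²) = 23 + 23 + 12 = 58,
  det = 6·(4·4 - (-2)²) - (1)·((1)·4 - (-2)·(-1)) + (-1)·((1)·(-2) - 4·(-1)) = 6·(12) - (1)·(2) + (-1)·(2) = 68.
  So p(λ) = λ³ - 14λ² + 58λ - 68.
Step 2 — look for an integer root (rational root theorem: any rational root is an integer divisor of 68). Testing λ = 2:
  p(2) = 8 - 56 + 116 - 68 = 0  ✓
  Dividing out (λ - 2): p(λ) = (λ - 2)(λ² - 12λ + 34).
Step 3 — remaining eigenvalues from the quadratic λ² - 12λ + 34 = 0:
  Δ = 12² - 4·34 = 144 - 136 = 8,  λ = (12 ± √8)/2 = (12 ± 2.8284)/2 ≈ 7.4142 or 4.5858.
  Sorted: λ_1 = 7.4142,  λ_2 = 4.5858,  λ_3 = 2  (check: sum = 14 = tr ✓).

Step 4 — unit eigenvector for λ_1 ≈ 7.4142: v spans the null space of (Sigma - λ_1 I), whose rows are
  r_1 = (-1.4142, 1, -1),  r_2 = (1, -3.4142, -2),  r_3 = (-1, -2, -3.4142).
  v is orthogonal to every row, so take v ∝ r_1 × r_2 = ((1)·(-2) - (-1)·(-3.4142), (-1)·(1) - (-1.4142)·(-2), (-1.4142)·(-3.4142) - (1)·(1)) ≈ (-5.4142, -3.8284, 3.8284).
  Rescale (multiply by -1 so the first nonzero entry is positive): u = (5.4142, 3.8284, -3.8284).
  ||u|| = √((5.4142)² + (3.8284)² + (-3.8284)²) = √(58.6274) ≈ 7.6569,  v_1 = u/||u|| ≈ (0.7071, 0.5, -0.5) (||v_1|| = 1).

λ_1 = 7.4142,  λ_2 = 4.5858,  λ_3 = 2;  v_1 ≈ (0.7071, 0.5, -0.5)


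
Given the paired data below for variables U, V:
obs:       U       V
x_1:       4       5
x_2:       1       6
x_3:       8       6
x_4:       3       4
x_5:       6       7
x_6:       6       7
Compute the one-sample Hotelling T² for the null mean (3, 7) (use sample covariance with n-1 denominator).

Step 1 — sample mean vector:
  mean(U) = (4 + 1 + 8 + 3 + 6 + 6) / 6 = 28/6 = 4.6667
  mean(V) = (5 + 6 + 6 + 4 + 7 + 7) / 6 = 35/6 = 5.8333
  x̄ = (4.6667, 5.8333),  deviation x̄ - mu_0 = (4.6667, 5.8333) - (3, 7) = (1.6667, -1.1667).

Step 2 — sample covariance matrix, S[i,j] = (1/(n-1)) · Σ_k (x_{k,i} - mean_i) · (x_{k,j} - mean_j), divisor n-1 = 5:
  S[U,U] = ((-0.6667)·(-0.6667) + (-3.6667)·(-3.6667) + (3.3333)·(3.3333) + (-1.6667)·(-1.6667) + (1.3333)·(1.3333) + (1.3333)·(1.3333)) / 5 = 31.3333/5 = 6.2667
  S[U,V] = ((-0.6667)·(-0.8333) + (-3.6667)·(0.1667) + (3.3333)·(0.1667) + (-1.6667)·(-1.8333) + (1.3333)·(1.1667) + (1.3333)·(1.1667)) / 5 = 6.6667/5 = 1.3333
  S[V,V] = ((-0.8333)·(-0.8333) + (0.1667)·(0.1667) + (0.1667)·(0.1667) + (-1.8333)·(-1.8333) + (1.1667)·(1.1667) + (1.1667)·(1.1667)) / 5 = 6.8333/5 = 1.3667
  S = [[6.2667, 1.3333],
 [1.3333, 1.3667]].

Step 3 — invert S. det(S) = 6.2667·1.3667 - (1.3333)² = 6.7867.
  S^{-1} = (1/det) · [[d, -b], [-b, a]] = [[0.2014, -0.1965],
 [-0.1965, 0.9234]].

Step 4 — quadratic form (x̄ - mu_0)^T · S^{-1} · (x̄ - mu_0):
  S^{-1} · (x̄ - mu_0) = (0.5648, -1.4047),
  (x̄ - mu_0)^T · [...] = (1.6667)·(0.5648) + (-1.1667)·(-1.4047) = 2.5802.

Step 5 — scale by n: T² = 6 · 2.5802 = 15.4813.

T² ≈ 15.4813


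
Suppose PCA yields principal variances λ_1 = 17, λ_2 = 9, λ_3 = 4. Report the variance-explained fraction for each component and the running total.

Step 1 — total variance = trace(Sigma) = Σ λ_i = 17 + 9 + 4 = 30.

Step 2 — fraction explained by component i = λ_i / Σ λ:
  PC1: 17/30 = 0.5667
  PC2: 9/30 = 0.3
  PC3: 4/30 = 0.1333

Step 3 — cumulative fraction after k components = (λ_1 + ... + λ_k) / Σ λ:
  k = 1: 17/30 = 0.5667
  k = 2: (17 + 9)/30 = 26/30 = 0.8667
  k = 3: (17 + 9 + 4)/30 = 30/30 = 1

Summary (fraction, with percent):

explained: PC1 0.5667 (56.67%), PC2 0.3 (30%), PC3 0.1333 (13.33%);  cumulative: 0.5667, 0.8667, 1


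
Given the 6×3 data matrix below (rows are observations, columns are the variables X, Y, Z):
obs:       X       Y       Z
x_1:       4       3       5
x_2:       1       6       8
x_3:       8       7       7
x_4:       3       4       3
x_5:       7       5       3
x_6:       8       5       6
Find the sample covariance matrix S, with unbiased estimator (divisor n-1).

Step 1 — column means:
  mean(X) = (4 + 1 + 8 + 3 + 7 + 8) / 6 = 31/6 = 5.1667
  mean(Y) = (3 + 6 + 7 + 4 + 5 + 5) / 6 = 30/6 = 5
  mean(Z) = (5 + 8 + 7 + 3 + 3 + 6) / 6 = 32/6 = 5.3333

Step 2 — sample covariance S[i,j] = (1/(n-1)) · Σ_k (x_{k,i} - mean_i) · (x_{k,j} - mean_j), with n-1 = 5.
  S[X,X] = ((-1.1667)·(-1.1667) + (-4.1667)·(-4.1667) + (2.8333)·(2.8333) + (-2.1667)·(-2.1667) + (1.8333)·(1.8333) + (2.8333)·(2.8333)) / 5 = 42.8333/5 = 8.5667
  S[X,Y] = ((-1.1667)·(-2) + (-4.1667)·(1) + (2.8333)·(2) + (-2.1667)·(-1) + (1.8333)·(0) + (2.8333)·(0)) / 5 = 6/5 = 1.2
  S[X,Z] = ((-1.1667)·(-0.3333) + (-4.1667)·(2.6667) + (2.8333)·(1.6667) + (-2.1667)·(-2.3333) + (1.8333)·(-2.3333) + (2.8333)·(0.6667)) / 5 = -3.3333/5 = -0.6667
  S[Y,Y] = ((-2)·(-2) + (1)·(1) + (2)·(2) + (-1)·(-1) + (0)·(0) + (0)·(0)) / 5 = 10/5 = 2
  S[Y,Z] = ((-2)·(-0.3333) + (1)·(2.6667) + (2)·(1.6667) + (-1)·(-2.3333) + (0)·(-2.3333) + (0)·(0.6667)) / 5 = 9/5 = 1.8
  S[Z,Z] = ((-0.3333)·(-0.3333) + (2.6667)·(2.6667) + (1.6667)·(1.6667) + (-2.3333)·(-2.3333) + (-2.3333)·(-2.3333) + (0.6667)·(0.6667)) / 5 = 21.3333/5 = 4.2667

S is symmetric (S[j,i] = S[i,j]). Assembling:

S = [[8.5667, 1.2, -0.6667],
 [1.2, 2, 1.8],
 [-0.6667, 1.8, 4.2667]]


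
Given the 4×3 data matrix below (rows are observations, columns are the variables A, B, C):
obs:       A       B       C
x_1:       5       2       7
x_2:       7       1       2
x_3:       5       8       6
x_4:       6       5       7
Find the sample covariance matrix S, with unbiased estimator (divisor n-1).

Step 1 — column means:
  mean(A) = (5 + 7 + 5 + 6) / 4 = 23/4 = 5.75
  mean(B) = (2 + 1 + 8 + 5) / 4 = 16/4 = 4
  mean(C) = (7 + 2 + 6 + 7) / 4 = 22/4 = 5.5

Step 2 — sample covariance S[i,j] = (1/(n-1)) · Σ_k (x_{k,i} - mean_i) · (x_{k,j} - mean_j), with n-1 = 3.
  S[A,A] = ((-0.75)·(-0.75) + (1.25)·(1.25) + (-0.75)·(-0.75) + (0.25)·(0.25)) / 3 = 2.75/3 = 0.9167
  S[A,B] = ((-0.75)·(-2) + (1.25)·(-3) + (-0.75)·(4) + (0.25)·(1)) / 3 = -5/3 = -1.6667
  S[A,C] = ((-0.75)·(1.5) + (1.25)·(-3.5) + (-0.75)·(0.5) + (0.25)·(1.5)) / 3 = -5.5/3 = -1.8333
  S[B,B] = ((-2)·(-2) + (-3)·(-3) + (4)·(4) + (1)·(1)) / 3 = 30/3 = 10
  S[B,C] = ((-2)·(1.5) + (-3)·(-3.5) + (4)·(0.5) + (1)·(1.5)) / 3 = 11/3 = 3.6667
  S[C,C] = ((1.5)·(1.5) + (-3.5)·(-3.5) + (0.5)·(0.5) + (1.5)·(1.5)) / 3 = 17/3 = 5.6667

S is symmetric (S[j,i] = S[i,j]). Assembling:

S = [[0.9167, -1.6667, -1.8333],
 [-1.6667, 10, 3.6667],
 [-1.8333, 3.6667, 5.6667]]


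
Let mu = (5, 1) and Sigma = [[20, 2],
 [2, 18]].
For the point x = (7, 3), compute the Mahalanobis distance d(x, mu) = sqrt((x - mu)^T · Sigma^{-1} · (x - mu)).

Step 1 — centre the observation: (x - mu) = (2, 2).

Step 2 — invert Sigma. det(Sigma) = 20·18 - (2)² = 356.
  Sigma^{-1} = (1/det) · [[d, -b], [-b, a]] = [[0.0506, -0.0056],
 [-0.0056, 0.0562]].

Step 3 — form the quadratic (x - mu)^T · Sigma^{-1} · (x - mu):
  Sigma^{-1} · (x - mu) = (0.0899, 0.1011).
  (x - mu)^T · [Sigma^{-1} · (x - mu)] = (2)·(0.0899) + (2)·(0.1011) = 0.382.

Step 4 — take square root: d = √(0.382) ≈ 0.6181.

d(x, mu) = √(0.382) ≈ 0.6181


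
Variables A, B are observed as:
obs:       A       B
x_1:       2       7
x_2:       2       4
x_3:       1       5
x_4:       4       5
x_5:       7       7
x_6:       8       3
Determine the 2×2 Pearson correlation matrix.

Step 1 — column means:
  mean(A) = (2 + 2 + 1 + 4 + 7 + 8) / 6 = 24/6 = 4
  mean(B) = (7 + 4 + 5 + 5 + 7 + 3) / 6 = 31/6 = 5.1667

Step 2 — sample variances and covariances s[i,j] = (1/(n-1)) · Σ_k (x_{k,i} - mean_i) · (x_{k,j} - mean_j), with n-1 = 5:
  s[A,A] = ((-2)·(-2) + (-2)·(-2) + (-3)·(-3) + (0)·(0) + (3)·(3) + (4)·(4)) / 5 = 42/5 = 8.4
  s[A,B] = ((-2)·(1.8333) + (-2)·(-1.1667) + (-3)·(-0.1667) + (0)·(-0.1667) + (3)·(1.8333) + (4)·(-2.1667)) / 5 = -4/5 = -0.8
  s[B,B] = ((1.8333)·(1.8333) + (-1.1667)·(-1.1667) + (-0.1667)·(-0.1667) + (-0.1667)·(-0.1667) + (1.8333)·(1.8333) + (-2.1667)·(-2.1667)) / 5 = 12.8333/5 = 2.5667
  Sample standard deviations s_i = √(s[i,i]):
  s(A) = √(8.4) = 2.8983
  s(B) = √(2.5667) = 1.6021

Step 3 — r_{ij} = s_{ij} / (s_i · s_j):
  r[A,A] = 1 (diagonal).
  r[A,B] = -0.8 / (2.8983 · 1.6021) = -0.8 / 4.6433 = -0.1723
  r[B,B] = 1 (diagonal).

R is symmetric with unit diagonal. Assembling:

R = [[1, -0.1723],
 [-0.1723, 1]]


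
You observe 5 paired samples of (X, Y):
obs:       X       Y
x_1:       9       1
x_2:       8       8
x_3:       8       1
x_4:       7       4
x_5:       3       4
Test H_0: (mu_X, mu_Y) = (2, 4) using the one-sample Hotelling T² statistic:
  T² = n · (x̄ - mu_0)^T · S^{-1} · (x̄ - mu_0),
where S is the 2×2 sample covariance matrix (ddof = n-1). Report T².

Step 1 — sample mean vector:
  mean(X) = (9 + 8 + 8 + 7 + 3) / 5 = 35/5 = 7
  mean(Y) = (1 + 8 + 1 + 4 + 4) / 5 = 18/5 = 3.6
  x̄ = (7, 3.6),  deviation x̄ - mu_0 = (7, 3.6) - (2, 4) = (5, -0.4).

Step 2 — sample covariance matrix, S[i,j] = (1/(n-1)) · Σ_k (x_{k,i} - mean_i) · (x_{k,j} - mean_j), divisor n-1 = 4:
  S[X,X] = ((2)·(2) + (1)·(1) + (1)·(1) + (0)·(0) + (-4)·(-4)) / 4 = 22/4 = 5.5
  S[X,Y] = ((2)·(-2.6) + (1)·(4.4) + (1)·(-2.6) + (0)·(0.4) + (-4)·(0.4)) / 4 = -5/4 = -1.25
  S[Y,Y] = ((-2.6)·(-2.6) + (4.4)·(4.4) + (-2.6)·(-2.6) + (0.4)·(0.4) + (0.4)·(0.4)) / 4 = 33.2/4 = 8.3
  S = [[5.5, -1.25],
 [-1.25, 8.3]].

Step 3 — invert S. det(S) = 5.5·8.3 - (-1.25)² = 44.0875.
  S^{-1} = (1/det) · [[d, -b], [-b, a]] = [[0.1883, 0.0284],
 [0.0284, 0.1248]].

Step 4 — quadratic form (x̄ - mu_0)^T · S^{-1} · (x̄ - mu_0):
  S^{-1} · (x̄ - mu_0) = (0.93, 0.0919),
  (x̄ - mu_0)^T · [...] = (5)·(0.93) + (-0.4)·(0.0919) = 4.6131.

Step 5 — scale by n: T² = 5 · 4.6131 = 23.0655.

T² ≈ 23.0655


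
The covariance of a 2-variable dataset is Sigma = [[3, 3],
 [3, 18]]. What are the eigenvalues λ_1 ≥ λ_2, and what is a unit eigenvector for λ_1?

Step 1 — characteristic polynomial of 2×2 Sigma:
  det(Sigma - λI) = λ² - trace · λ + det = 0.
  trace = 3 + 18 = 21, det = 3·18 - (3)² = 45.
Step 2 — discriminant:
  Δ = trace² - 4·det = 441 - 180 = 261.
Step 3 — eigenvalues:
  λ = (trace ± √Δ)/2 = (21 ± 16.1555)/2,
  λ_1 = 18.5777,  λ_2 = 2.4223.

Step 4 — unit eigenvector for λ_1: solve (Sigma - λ_1 I)v = 0. First row:
  (3 - 18.5777)·v_x + (3)·v_y = 0, i.e. (-15.5777)·v_x + (3)·v_y = 0,
  so v ∝ (b, λ_1 - a) = (3, 15.5777) = u.
  ||u|| = √((3)² + (15.5777)²) = √(251.6662) ≈ 15.864,
  v_1 = u/||u|| ≈ (0.1891, 0.982) (||v_1|| = 1).

λ_1 = 18.5777,  λ_2 = 2.4223;  v_1 ≈ (0.1891, 0.982)


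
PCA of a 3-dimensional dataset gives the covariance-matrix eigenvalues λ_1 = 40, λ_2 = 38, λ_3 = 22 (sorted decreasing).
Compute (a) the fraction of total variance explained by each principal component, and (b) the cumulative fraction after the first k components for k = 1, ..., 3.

Step 1 — total variance = trace(Sigma) = Σ λ_i = 40 + 38 + 22 = 100.

Step 2 — fraction explained by component i = λ_i / Σ λ:
  PC1: 40/100 = 0.4
  PC2: 38/100 = 0.38
  PC3: 22/100 = 0.22

Step 3 — cumulative fraction after k components = (λ_1 + ... + λ_k) / Σ λ:
  k = 1: 40/100 = 0.4
  k = 2: (40 + 38)/100 = 78/100 = 0.78
  k = 3: (40 + 38 + 22)/100 = 100/100 = 1

Summary (fraction, with percent):

explained: PC1 0.4 (40%), PC2 0.38 (38%), PC3 0.22 (22%);  cumulative: 0.4, 0.78, 1


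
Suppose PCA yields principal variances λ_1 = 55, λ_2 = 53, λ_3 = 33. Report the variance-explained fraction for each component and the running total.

Step 1 — total variance = trace(Sigma) = Σ λ_i = 55 + 53 + 33 = 141.

Step 2 — fraction explained by component i = λ_i / Σ λ:
  PC1: 55/141 = 0.3901
  PC2: 53/141 = 0.3759
  PC3: 33/141 = 0.234

Step 3 — cumulative fraction after k components = (λ_1 + ... + λ_k) / Σ λ:
  k = 1: 55/141 = 0.3901
  k = 2: (55 + 53)/141 = 108/141 = 0.766
  k = 3: (55 + 53 + 33)/141 = 141/141 = 1

Summary (fraction, with percent):

explained: PC1 0.3901 (39.01%), PC2 0.3759 (37.59%), PC3 0.234 (23.4%);  cumulative: 0.3901, 0.766, 1


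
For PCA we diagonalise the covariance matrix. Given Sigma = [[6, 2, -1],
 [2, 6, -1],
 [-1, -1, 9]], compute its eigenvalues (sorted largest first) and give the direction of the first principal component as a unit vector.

Step 1 — characteristic polynomial p(λ) = det(λI - Sigma) = λ³ - tr·λ² + c_1·λ - det, where tr = trace, c_1 = sum of the principal 2×2 minors, det = det(Sigma):
  tr = 6 + 6 + 9 = 21,
  c_1 = (6·6 - (2)²) + (6·9 - (-1)²) + (6·9 - (-1)²) = 32 + 53 + 53 = 138,
  det = 6·(6·9 - (-1)²) - (2)·((2)·9 - (-1)·(-1)) + (-1)·((2)·(-1) - 6·(-1)) = 6·(53) - (2)·(17) + (-1)·(4) = 280.
  So p(λ) = λ³ - 21λ² + 138λ - 280.
Step 2 — look for an integer root (rational root theorem: any rational root is an integer divisor of 280). Testing λ = 4:
  p(4) = 64 - 336 + 552 - 280 = 0  ✓
  Dividing out (λ - 4): p(λ) = (λ - 4)(λ² - 17λ + 70).
Step 3 — remaining eigenvalues from the quadratic λ² - 17λ + 70 = 0:
  Δ = 17² - 4·70 = 289 - 280 = 9,  λ = (17 ± √9)/2 = (17 ± 3)/2 = 10 or 7.
  Sorted: λ_1 = 10,  λ_2 = 7,  λ_3 = 4  (check: sum = 21 = tr ✓).

Step 4 — unit eigenvector for λ_1 = 10: v spans the null space of (Sigma - λ_1 I), whose rows are
  r_1 = (-4, 2, -1),  r_2 = (2, -4, -1),  r_3 = (-1, -1, -1).
  v is orthogonal to every row, so take v ∝ r_1 × r_2 = ((2)·(-1) - (-1)·(-4), (-1)·(2) - (-4)·(-1), (-4)·(-4) - (2)·(2)) = (-6, -6, 12).
  Rescale (divide by 6; multiply by -1 so the first nonzero entry is positive): u = (1, 1, -2).
  ||u|| = √((1)² + (1)² + (-2)²) = √(6) ≈ 2.4495,  v_1 = u/||u|| ≈ (0.4082, 0.4082, -0.8165) (||v_1|| = 1).

λ_1 = 10,  λ_2 = 7,  λ_3 = 4;  v_1 ≈ (0.4082, 0.4082, -0.8165)


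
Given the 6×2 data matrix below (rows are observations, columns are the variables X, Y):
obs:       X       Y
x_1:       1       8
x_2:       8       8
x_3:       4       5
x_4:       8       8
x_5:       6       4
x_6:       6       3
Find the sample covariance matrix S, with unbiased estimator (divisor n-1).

Step 1 — column means:
  mean(X) = (1 + 8 + 4 + 8 + 6 + 6) / 6 = 33/6 = 5.5
  mean(Y) = (8 + 8 + 5 + 8 + 4 + 3) / 6 = 36/6 = 6

Step 2 — sample covariance S[i,j] = (1/(n-1)) · Σ_k (x_{k,i} - mean_i) · (x_{k,j} - mean_j), with n-1 = 5.
  S[X,X] = ((-4.5)·(-4.5) + (2.5)·(2.5) + (-1.5)·(-1.5) + (2.5)·(2.5) + (0.5)·(0.5) + (0.5)·(0.5)) / 5 = 35.5/5 = 7.1
  S[X,Y] = ((-4.5)·(2) + (2.5)·(2) + (-1.5)·(-1) + (2.5)·(2) + (0.5)·(-2) + (0.5)·(-3)) / 5 = 0/5 = 0
  S[Y,Y] = ((2)·(2) + (2)·(2) + (-1)·(-1) + (2)·(2) + (-2)·(-2) + (-3)·(-3)) / 5 = 26/5 = 5.2

S is symmetric (S[j,i] = S[i,j]). Assembling:

S = [[7.1, 0],
 [0, 5.2]]


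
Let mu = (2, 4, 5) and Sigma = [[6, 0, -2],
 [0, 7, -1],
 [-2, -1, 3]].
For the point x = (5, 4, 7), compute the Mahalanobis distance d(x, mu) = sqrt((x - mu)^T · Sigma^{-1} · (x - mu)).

Step 1 — centre the observation: (x - mu) = (3, 0, 2).

Step 2 — invert Sigma (cofactor / det for 3×3, or solve directly):
  Sigma^{-1} = [[0.2174, 0.0217, 0.1522],
 [0.0217, 0.1522, 0.0652],
 [0.1522, 0.0652, 0.4565]].

Step 3 — form the quadratic (x - mu)^T · Sigma^{-1} · (x - mu):
  Sigma^{-1} · (x - mu) = (0.9565, 0.1957, 1.3696).
  (x - mu)^T · [Sigma^{-1} · (x - mu)] = (3)·(0.9565) + (0)·(0.1957) + (2)·(1.3696) = 5.6087.

Step 4 — take square root: d = √(5.6087) ≈ 2.3683.

d(x, mu) = √(5.6087) ≈ 2.3683


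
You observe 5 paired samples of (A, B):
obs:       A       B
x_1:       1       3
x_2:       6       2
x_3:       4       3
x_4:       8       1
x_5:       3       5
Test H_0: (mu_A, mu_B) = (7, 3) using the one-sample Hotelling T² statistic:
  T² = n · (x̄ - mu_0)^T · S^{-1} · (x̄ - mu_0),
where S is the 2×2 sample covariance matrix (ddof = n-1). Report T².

Step 1 — sample mean vector:
  mean(A) = (1 + 6 + 4 + 8 + 3) / 5 = 22/5 = 4.4
  mean(B) = (3 + 2 + 3 + 1 + 5) / 5 = 14/5 = 2.8
  x̄ = (4.4, 2.8),  deviation x̄ - mu_0 = (4.4, 2.8) - (7, 3) = (-2.6, -0.2).

Step 2 — sample covariance matrix, S[i,j] = (1/(n-1)) · Σ_k (x_{k,i} - mean_i) · (x_{k,j} - mean_j), divisor n-1 = 4:
  S[A,A] = ((-3.4)·(-3.4) + (1.6)·(1.6) + (-0.4)·(-0.4) + (3.6)·(3.6) + (-1.4)·(-1.4)) / 4 = 29.2/4 = 7.3
  S[A,B] = ((-3.4)·(0.2) + (1.6)·(-0.8) + (-0.4)·(0.2) + (3.6)·(-1.8) + (-1.4)·(2.2)) / 4 = -11.6/4 = -2.9
  S[B,B] = ((0.2)·(0.2) + (-0.8)·(-0.8) + (0.2)·(0.2) + (-1.8)·(-1.8) + (2.2)·(2.2)) / 4 = 8.8/4 = 2.2
  S = [[7.3, -2.9],
 [-2.9, 2.2]].

Step 3 — invert S. det(S) = 7.3·2.2 - (-2.9)² = 7.65.
  S^{-1} = (1/det) · [[d, -b], [-b, a]] = [[0.2876, 0.3791],
 [0.3791, 0.9542]].

Step 4 — quadratic form (x̄ - mu_0)^T · S^{-1} · (x̄ - mu_0):
  S^{-1} · (x̄ - mu_0) = (-0.8235, -1.1765),
  (x̄ - mu_0)^T · [...] = (-2.6)·(-0.8235) + (-0.2)·(-1.1765) = 2.3765.

Step 5 — scale by n: T² = 5 · 2.3765 = 11.8824.

T² ≈ 11.8824


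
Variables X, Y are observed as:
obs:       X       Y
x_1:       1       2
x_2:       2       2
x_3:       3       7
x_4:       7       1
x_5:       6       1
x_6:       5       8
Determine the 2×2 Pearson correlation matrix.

Step 1 — column means:
  mean(X) = (1 + 2 + 3 + 7 + 6 + 5) / 6 = 24/6 = 4
  mean(Y) = (2 + 2 + 7 + 1 + 1 + 8) / 6 = 21/6 = 3.5

Step 2 — sample variances and covariances s[i,j] = (1/(n-1)) · Σ_k (x_{k,i} - mean_i) · (x_{k,j} - mean_j), with n-1 = 5:
  s[X,X] = ((-3)·(-3) + (-2)·(-2) + (-1)·(-1) + (3)·(3) + (2)·(2) + (1)·(1)) / 5 = 28/5 = 5.6
  s[X,Y] = ((-3)·(-1.5) + (-2)·(-1.5) + (-1)·(3.5) + (3)·(-2.5) + (2)·(-2.5) + (1)·(4.5)) / 5 = -4/5 = -0.8
  s[Y,Y] = ((-1.5)·(-1.5) + (-1.5)·(-1.5) + (3.5)·(3.5) + (-2.5)·(-2.5) + (-2.5)·(-2.5) + (4.5)·(4.5)) / 5 = 49.5/5 = 9.9
  Sample standard deviations s_i = √(s[i,i]):
  s(X) = √(5.6) = 2.3664
  s(Y) = √(9.9) = 3.1464

Step 3 — r_{ij} = s_{ij} / (s_i · s_j):
  r[X,X] = 1 (diagonal).
  r[X,Y] = -0.8 / (2.3664 · 3.1464) = -0.8 / 7.4458 = -0.1074
  r[Y,Y] = 1 (diagonal).

R is symmetric with unit diagonal. Assembling:

R = [[1, -0.1074],
 [-0.1074, 1]]


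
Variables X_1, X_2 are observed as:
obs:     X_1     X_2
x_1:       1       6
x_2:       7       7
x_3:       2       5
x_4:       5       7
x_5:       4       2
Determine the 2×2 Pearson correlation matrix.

Step 1 — column means:
  mean(X_1) = (1 + 7 + 2 + 5 + 4) / 5 = 19/5 = 3.8
  mean(X_2) = (6 + 7 + 5 + 7 + 2) / 5 = 27/5 = 5.4

Step 2 — sample variances and covariances s[i,j] = (1/(n-1)) · Σ_k (x_{k,i} - mean_i) · (x_{k,j} - mean_j), with n-1 = 4:
  s[X_1,X_1] = ((-2.8)·(-2.8) + (3.2)·(3.2) + (-1.8)·(-1.8) + (1.2)·(1.2) + (0.2)·(0.2)) / 4 = 22.8/4 = 5.7
  s[X_1,X_2] = ((-2.8)·(0.6) + (3.2)·(1.6) + (-1.8)·(-0.4) + (1.2)·(1.6) + (0.2)·(-3.4)) / 4 = 5.4/4 = 1.35
  s[X_2,X_2] = ((0.6)·(0.6) + (1.6)·(1.6) + (-0.4)·(-0.4) + (1.6)·(1.6) + (-3.4)·(-3.4)) / 4 = 17.2/4 = 4.3
  Sample standard deviations s_i = √(s[i,i]):
  s(X_1) = √(5.7) = 2.3875
  s(X_2) = √(4.3) = 2.0736

Step 3 — r_{ij} = s_{ij} / (s_i · s_j):
  r[X_1,X_1] = 1 (diagonal).
  r[X_1,X_2] = 1.35 / (2.3875 · 2.0736) = 1.35 / 4.9508 = 0.2727
  r[X_2,X_2] = 1 (diagonal).

R is symmetric with unit diagonal. Assembling:

R = [[1, 0.2727],
 [0.2727, 1]]


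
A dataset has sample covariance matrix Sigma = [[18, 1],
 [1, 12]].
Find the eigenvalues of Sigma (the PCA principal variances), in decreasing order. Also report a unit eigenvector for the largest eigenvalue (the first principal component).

Step 1 — characteristic polynomial of 2×2 Sigma:
  det(Sigma - λI) = λ² - trace · λ + det = 0.
  trace = 18 + 12 = 30, det = 18·12 - (1)² = 215.
Step 2 — discriminant:
  Δ = trace² - 4·det = 900 - 860 = 40.
Step 3 — eigenvalues:
  λ = (trace ± √Δ)/2 = (30 ± 6.3246)/2,
  λ_1 = 18.1623,  λ_2 = 11.8377.

Step 4 — unit eigenvector for λ_1: solve (Sigma - λ_1 I)v = 0. First row:
  (18 - 18.1623)·v_x + (1)·v_y = 0, i.e. (-0.1623)·v_x + (1)·v_y = 0,
  so v ∝ (b, λ_1 - a) = (1, 0.1623) = u.
  ||u|| = √((1)² + (0.1623)²) = √(1.0263) ≈ 1.0131,
  v_1 = u/||u|| ≈ (0.9871, 0.1602) (||v_1|| = 1).

λ_1 = 18.1623,  λ_2 = 11.8377;  v_1 ≈ (0.9871, 0.1602)


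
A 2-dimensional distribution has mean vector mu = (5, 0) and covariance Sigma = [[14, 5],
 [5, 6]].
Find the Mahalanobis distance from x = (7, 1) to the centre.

Step 1 — centre the observation: (x - mu) = (2, 1).

Step 2 — invert Sigma. det(Sigma) = 14·6 - (5)² = 59.
  Sigma^{-1} = (1/det) · [[d, -b], [-b, a]] = [[0.1017, -0.0847],
 [-0.0847, 0.2373]].

Step 3 — form the quadratic (x - mu)^T · Sigma^{-1} · (x - mu):
  Sigma^{-1} · (x - mu) = (0.1186, 0.0678).
  (x - mu)^T · [Sigma^{-1} · (x - mu)] = (2)·(0.1186) + (1)·(0.0678) = 0.3051.

Step 4 — take square root: d = √(0.3051) ≈ 0.5523.

d(x, mu) = √(0.3051) ≈ 0.5523


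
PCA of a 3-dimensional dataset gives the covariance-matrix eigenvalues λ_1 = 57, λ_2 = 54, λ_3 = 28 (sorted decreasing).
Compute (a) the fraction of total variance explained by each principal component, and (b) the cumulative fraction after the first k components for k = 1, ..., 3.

Step 1 — total variance = trace(Sigma) = Σ λ_i = 57 + 54 + 28 = 139.

Step 2 — fraction explained by component i = λ_i / Σ λ:
  PC1: 57/139 = 0.4101
  PC2: 54/139 = 0.3885
  PC3: 28/139 = 0.2014

Step 3 — cumulative fraction after k components = (λ_1 + ... + λ_k) / Σ λ:
  k = 1: 57/139 = 0.4101
  k = 2: (57 + 54)/139 = 111/139 = 0.7986
  k = 3: (57 + 54 + 28)/139 = 139/139 = 1

Summary (fraction, with percent):

explained: PC1 0.4101 (41.01%), PC2 0.3885 (38.85%), PC3 0.2014 (20.14%);  cumulative: 0.4101, 0.7986, 1


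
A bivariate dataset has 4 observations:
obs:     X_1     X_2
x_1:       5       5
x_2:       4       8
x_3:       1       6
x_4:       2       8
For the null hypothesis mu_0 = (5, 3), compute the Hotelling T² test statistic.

Step 1 — sample mean vector:
  mean(X_1) = (5 + 4 + 1 + 2) / 4 = 12/4 = 3
  mean(X_2) = (5 + 8 + 6 + 8) / 4 = 27/4 = 6.75
  x̄ = (3, 6.75),  deviation x̄ - mu_0 = (3, 6.75) - (5, 3) = (-2, 3.75).

Step 2 — sample covariance matrix, S[i,j] = (1/(n-1)) · Σ_k (x_{k,i} - mean_i) · (x_{k,j} - mean_j), divisor n-1 = 3:
  S[X_1,X_1] = ((2)·(2) + (1)·(1) + (-2)·(-2) + (-1)·(-1)) / 3 = 10/3 = 3.3333
  S[X_1,X_2] = ((2)·(-1.75) + (1)·(1.25) + (-2)·(-0.75) + (-1)·(1.25)) / 3 = -2/3 = -0.6667
  S[X_2,X_2] = ((-1.75)·(-1.75) + (1.25)·(1.25) + (-0.75)·(-0.75) + (1.25)·(1.25)) / 3 = 6.75/3 = 2.25
  S = [[3.3333, -0.6667],
 [-0.6667, 2.25]].

Step 3 — invert S. det(S) = 3.3333·2.25 - (-0.6667)² = 7.0556.
  S^{-1} = (1/det) · [[d, -b], [-b, a]] = [[0.3189, 0.0945],
 [0.0945, 0.4724]].

Step 4 — quadratic form (x̄ - mu_0)^T · S^{-1} · (x̄ - mu_0):
  S^{-1} · (x̄ - mu_0) = (-0.2835, 1.5827),
  (x̄ - mu_0)^T · [...] = (-2)·(-0.2835) + (3.75)·(1.5827) = 6.502.

Step 5 — scale by n: T² = 4 · 6.502 = 26.0079.

T² ≈ 26.0079


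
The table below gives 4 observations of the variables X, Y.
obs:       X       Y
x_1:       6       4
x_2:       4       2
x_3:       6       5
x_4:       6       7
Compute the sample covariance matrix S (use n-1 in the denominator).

Step 1 — column means:
  mean(X) = (6 + 4 + 6 + 6) / 4 = 22/4 = 5.5
  mean(Y) = (4 + 2 + 5 + 7) / 4 = 18/4 = 4.5

Step 2 — sample covariance S[i,j] = (1/(n-1)) · Σ_k (x_{k,i} - mean_i) · (x_{k,j} - mean_j), with n-1 = 3.
  S[X,X] = ((0.5)·(0.5) + (-1.5)·(-1.5) + (0.5)·(0.5) + (0.5)·(0.5)) / 3 = 3/3 = 1
  S[X,Y] = ((0.5)·(-0.5) + (-1.5)·(-2.5) + (0.5)·(0.5) + (0.5)·(2.5)) / 3 = 5/3 = 1.6667
  S[Y,Y] = ((-0.5)·(-0.5) + (-2.5)·(-2.5) + (0.5)·(0.5) + (2.5)·(2.5)) / 3 = 13/3 = 4.3333

S is symmetric (S[j,i] = S[i,j]). Assembling:

S = [[1, 1.6667],
 [1.6667, 4.3333]]


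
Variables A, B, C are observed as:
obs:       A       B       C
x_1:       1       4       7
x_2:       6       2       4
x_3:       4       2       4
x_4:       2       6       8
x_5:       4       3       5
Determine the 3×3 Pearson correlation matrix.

Step 1 — column means:
  mean(A) = (1 + 6 + 4 + 2 + 4) / 5 = 17/5 = 3.4
  mean(B) = (4 + 2 + 2 + 6 + 3) / 5 = 17/5 = 3.4
  mean(C) = (7 + 4 + 4 + 8 + 5) / 5 = 28/5 = 5.6

Step 2 — sample variances and covariances s[i,j] = (1/(n-1)) · Σ_k (x_{k,i} - mean_i) · (x_{k,j} - mean_j), with n-1 = 4:
  s[A,A] = ((-2.4)·(-2.4) + (2.6)·(2.6) + (0.6)·(0.6) + (-1.4)·(-1.4) + (0.6)·(0.6)) / 4 = 15.2/4 = 3.8
  s[A,B] = ((-2.4)·(0.6) + (2.6)·(-1.4) + (0.6)·(-1.4) + (-1.4)·(2.6) + (0.6)·(-0.4)) / 4 = -9.8/4 = -2.45
  s[A,C] = ((-2.4)·(1.4) + (2.6)·(-1.6) + (0.6)·(-1.6) + (-1.4)·(2.4) + (0.6)·(-0.6)) / 4 = -12.2/4 = -3.05
  s[B,B] = ((0.6)·(0.6) + (-1.4)·(-1.4) + (-1.4)·(-1.4) + (2.6)·(2.6) + (-0.4)·(-0.4)) / 4 = 11.2/4 = 2.8
  s[B,C] = ((0.6)·(1.4) + (-1.4)·(-1.6) + (-1.4)·(-1.6) + (2.6)·(2.4) + (-0.4)·(-0.6)) / 4 = 11.8/4 = 2.95
  s[C,C] = ((1.4)·(1.4) + (-1.6)·(-1.6) + (-1.6)·(-1.6) + (2.4)·(2.4) + (-0.6)·(-0.6)) / 4 = 13.2/4 = 3.3
  Sample standard deviations s_i = √(s[i,i]):
  s(A) = √(3.8) = 1.9494
  s(B) = √(2.8) = 1.6733
  s(C) = √(3.3) = 1.8166

Step 3 — r_{ij} = s_{ij} / (s_i · s_j):
  r[A,A] = 1 (diagonal).
  r[A,B] = -2.45 / (1.9494 · 1.6733) = -2.45 / 3.2619 = -0.7511
  r[A,C] = -3.05 / (1.9494 · 1.8166) = -3.05 / 3.5412 = -0.8613
  r[B,B] = 1 (diagonal).
  r[B,C] = 2.95 / (1.6733 · 1.8166) = 2.95 / 3.0397 = 0.9705
  r[C,C] = 1 (diagonal).

R is symmetric with unit diagonal. Assembling:

R = [[1, -0.7511, -0.8613],
 [-0.7511, 1, 0.9705],
 [-0.8613, 0.9705, 1]]
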